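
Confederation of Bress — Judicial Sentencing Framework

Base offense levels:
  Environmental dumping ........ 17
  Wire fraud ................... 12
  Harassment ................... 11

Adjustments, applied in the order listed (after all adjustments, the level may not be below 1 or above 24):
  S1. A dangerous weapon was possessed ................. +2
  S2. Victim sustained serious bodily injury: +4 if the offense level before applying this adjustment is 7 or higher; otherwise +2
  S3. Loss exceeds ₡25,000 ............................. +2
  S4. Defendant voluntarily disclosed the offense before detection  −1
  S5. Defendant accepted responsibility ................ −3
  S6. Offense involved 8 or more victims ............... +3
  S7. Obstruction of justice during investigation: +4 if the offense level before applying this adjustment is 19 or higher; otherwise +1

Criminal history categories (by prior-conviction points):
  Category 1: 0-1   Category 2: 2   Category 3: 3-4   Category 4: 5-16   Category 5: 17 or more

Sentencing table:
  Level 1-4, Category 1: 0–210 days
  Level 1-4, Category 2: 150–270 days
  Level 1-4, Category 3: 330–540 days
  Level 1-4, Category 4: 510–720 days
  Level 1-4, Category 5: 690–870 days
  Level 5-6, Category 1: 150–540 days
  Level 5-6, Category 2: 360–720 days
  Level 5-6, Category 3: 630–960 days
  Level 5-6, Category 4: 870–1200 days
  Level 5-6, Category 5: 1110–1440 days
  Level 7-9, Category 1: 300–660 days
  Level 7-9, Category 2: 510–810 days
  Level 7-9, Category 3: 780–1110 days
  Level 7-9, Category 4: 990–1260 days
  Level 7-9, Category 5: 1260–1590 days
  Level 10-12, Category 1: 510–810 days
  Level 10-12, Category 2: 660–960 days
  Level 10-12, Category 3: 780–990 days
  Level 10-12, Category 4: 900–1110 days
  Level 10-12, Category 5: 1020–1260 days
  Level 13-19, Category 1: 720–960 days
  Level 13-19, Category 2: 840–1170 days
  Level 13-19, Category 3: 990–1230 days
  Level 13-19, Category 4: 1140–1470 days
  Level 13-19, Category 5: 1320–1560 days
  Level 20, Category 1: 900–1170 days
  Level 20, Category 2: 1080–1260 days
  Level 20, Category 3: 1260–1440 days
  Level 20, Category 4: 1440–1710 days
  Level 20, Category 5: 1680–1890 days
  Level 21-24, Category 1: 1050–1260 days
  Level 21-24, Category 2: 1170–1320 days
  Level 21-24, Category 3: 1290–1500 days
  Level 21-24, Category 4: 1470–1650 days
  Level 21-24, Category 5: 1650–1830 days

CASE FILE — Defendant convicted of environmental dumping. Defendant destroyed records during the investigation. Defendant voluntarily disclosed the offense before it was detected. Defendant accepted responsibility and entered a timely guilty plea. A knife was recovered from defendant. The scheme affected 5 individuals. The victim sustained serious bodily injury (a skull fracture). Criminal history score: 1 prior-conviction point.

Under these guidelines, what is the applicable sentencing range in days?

1050-1260 days

Base offense level for environmental dumping: 17.
S1 applies: 17 + 2 = 19.
S2 applies (level before this adjustment is 19 ≥ 7, so +4): 19 + 4 = 23.
S3 does not apply.
S4 applies: 23 − 1 = 22.
S5 applies: 22 − 3 = 19.
S6 does not apply.
S7 applies (level before this adjustment is 19 ≥ 19, so +4): 19 + 4 = 23.
Final offense level: 23.
Criminal history: 1 prior point → Category 1 (0-1).
Level 23 falls in the 21-24 band.
Grid: Level 21-24 × Category 1 = 1050-1260 days.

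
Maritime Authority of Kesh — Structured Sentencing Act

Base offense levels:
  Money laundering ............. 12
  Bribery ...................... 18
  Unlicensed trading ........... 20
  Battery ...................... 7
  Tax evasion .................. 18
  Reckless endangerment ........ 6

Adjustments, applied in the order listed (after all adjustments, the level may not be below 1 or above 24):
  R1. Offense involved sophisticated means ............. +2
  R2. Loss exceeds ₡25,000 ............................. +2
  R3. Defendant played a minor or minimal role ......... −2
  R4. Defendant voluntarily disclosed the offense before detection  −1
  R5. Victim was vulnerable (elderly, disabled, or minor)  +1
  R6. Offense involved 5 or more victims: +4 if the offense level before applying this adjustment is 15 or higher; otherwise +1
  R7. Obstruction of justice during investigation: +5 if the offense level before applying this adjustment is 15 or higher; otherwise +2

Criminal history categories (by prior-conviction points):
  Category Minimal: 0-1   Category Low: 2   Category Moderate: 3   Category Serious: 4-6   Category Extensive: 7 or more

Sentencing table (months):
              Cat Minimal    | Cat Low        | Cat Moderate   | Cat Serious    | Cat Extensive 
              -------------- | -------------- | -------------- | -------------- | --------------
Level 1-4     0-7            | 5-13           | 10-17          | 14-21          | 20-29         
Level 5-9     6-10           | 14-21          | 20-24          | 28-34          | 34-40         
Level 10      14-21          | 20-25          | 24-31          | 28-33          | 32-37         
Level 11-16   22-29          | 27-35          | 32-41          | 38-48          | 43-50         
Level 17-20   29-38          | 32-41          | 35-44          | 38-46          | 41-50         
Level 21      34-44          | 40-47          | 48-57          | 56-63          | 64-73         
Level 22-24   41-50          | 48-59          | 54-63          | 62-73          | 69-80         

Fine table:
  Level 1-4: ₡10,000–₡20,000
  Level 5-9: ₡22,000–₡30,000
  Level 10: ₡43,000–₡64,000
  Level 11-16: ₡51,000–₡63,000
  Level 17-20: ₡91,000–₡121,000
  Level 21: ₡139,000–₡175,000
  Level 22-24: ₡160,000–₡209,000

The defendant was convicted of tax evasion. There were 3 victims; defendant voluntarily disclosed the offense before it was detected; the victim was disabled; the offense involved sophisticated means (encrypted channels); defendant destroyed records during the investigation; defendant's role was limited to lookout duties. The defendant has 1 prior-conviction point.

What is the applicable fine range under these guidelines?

Base offense level for tax evasion: 18.
R1 applies: 18 + 2 = 20.
R3 applies: 20 − 2 = 18.
R4 applies: 18 − 1 = 17.
R5 applies: 17 + 1 = 18.
R7 applies (level before this adjustment is 18 ≥ 15, so +5): 18 + 5 = 23.
Final offense level: 23.
Level 23 falls in the 22-24 band.
Fine table: Level 22-24 → ₡160,000–₡209,000.

₡160,000–₡209,000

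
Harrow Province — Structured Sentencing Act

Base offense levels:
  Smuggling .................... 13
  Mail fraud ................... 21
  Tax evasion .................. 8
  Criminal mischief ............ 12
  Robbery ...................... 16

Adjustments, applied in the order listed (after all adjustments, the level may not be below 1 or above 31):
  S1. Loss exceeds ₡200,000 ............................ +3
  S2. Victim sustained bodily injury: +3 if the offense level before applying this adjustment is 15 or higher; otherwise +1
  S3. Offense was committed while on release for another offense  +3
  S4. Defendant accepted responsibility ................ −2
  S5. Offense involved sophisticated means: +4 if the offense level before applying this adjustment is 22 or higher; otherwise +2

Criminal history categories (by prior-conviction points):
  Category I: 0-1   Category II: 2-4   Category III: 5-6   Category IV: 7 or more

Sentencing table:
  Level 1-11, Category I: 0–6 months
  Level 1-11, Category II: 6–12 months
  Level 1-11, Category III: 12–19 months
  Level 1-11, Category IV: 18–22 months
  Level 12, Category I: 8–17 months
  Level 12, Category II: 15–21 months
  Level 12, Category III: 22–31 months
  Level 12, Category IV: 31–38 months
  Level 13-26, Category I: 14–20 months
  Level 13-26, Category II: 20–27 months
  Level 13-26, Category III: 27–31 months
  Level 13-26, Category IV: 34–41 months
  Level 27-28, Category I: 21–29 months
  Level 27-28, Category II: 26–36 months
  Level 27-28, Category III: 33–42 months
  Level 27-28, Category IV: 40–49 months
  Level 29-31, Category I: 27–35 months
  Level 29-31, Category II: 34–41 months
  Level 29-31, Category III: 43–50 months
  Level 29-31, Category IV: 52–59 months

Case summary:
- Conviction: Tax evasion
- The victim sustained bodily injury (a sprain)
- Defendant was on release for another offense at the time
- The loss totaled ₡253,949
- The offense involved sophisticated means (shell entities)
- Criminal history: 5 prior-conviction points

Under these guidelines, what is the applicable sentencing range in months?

Base offense level for tax evasion: 8.
S1 applies: 8 + 3 = 11.
S2 applies (level before this adjustment is 11 < 15, so +1): 11 + 1 = 12.
S3 applies: 12 + 3 = 15.
S4 does not apply.
S5 applies (level before this adjustment is 15 < 22, so +2): 15 + 2 = 17.
Final offense level: 17.
Criminal history: 5 prior points → Category III (5-6).
Level 17 falls in the 13-26 band.
Grid: Level 13-26 × Category III = 27-31 months.

27-31 months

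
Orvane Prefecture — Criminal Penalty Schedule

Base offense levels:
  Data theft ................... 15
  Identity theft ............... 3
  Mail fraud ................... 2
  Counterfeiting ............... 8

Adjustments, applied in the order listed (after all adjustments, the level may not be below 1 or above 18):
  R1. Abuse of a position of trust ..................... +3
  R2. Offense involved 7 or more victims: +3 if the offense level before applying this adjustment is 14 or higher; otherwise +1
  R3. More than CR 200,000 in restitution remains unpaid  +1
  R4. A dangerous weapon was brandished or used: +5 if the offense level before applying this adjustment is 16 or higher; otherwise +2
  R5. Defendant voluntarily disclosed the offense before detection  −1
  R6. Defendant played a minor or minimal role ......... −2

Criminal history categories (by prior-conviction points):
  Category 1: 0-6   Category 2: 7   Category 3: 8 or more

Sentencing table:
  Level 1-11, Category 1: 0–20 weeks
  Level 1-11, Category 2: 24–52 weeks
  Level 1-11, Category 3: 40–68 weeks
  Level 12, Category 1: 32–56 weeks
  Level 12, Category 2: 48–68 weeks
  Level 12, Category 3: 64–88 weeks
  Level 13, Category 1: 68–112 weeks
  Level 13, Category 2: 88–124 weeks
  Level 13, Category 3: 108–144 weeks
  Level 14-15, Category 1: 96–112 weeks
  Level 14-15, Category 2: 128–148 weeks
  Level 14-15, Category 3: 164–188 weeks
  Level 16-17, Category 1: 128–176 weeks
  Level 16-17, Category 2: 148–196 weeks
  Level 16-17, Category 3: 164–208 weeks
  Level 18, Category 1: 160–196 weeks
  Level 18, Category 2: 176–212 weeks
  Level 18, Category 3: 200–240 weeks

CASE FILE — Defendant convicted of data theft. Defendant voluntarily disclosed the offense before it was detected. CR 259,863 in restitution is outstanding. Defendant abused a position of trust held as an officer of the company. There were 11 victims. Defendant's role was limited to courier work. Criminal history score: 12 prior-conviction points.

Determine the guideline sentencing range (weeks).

200-240 weeks

Base offense level for data theft: 15.
R1 applies: 15 + 3 = 18.
R2 applies (level before this adjustment is 18 ≥ 14, so +3): 18 + 3 = 21.
R3 applies: 21 + 1 = 22.
R4 does not apply.
R5 applies: 22 − 1 = 21.
R6 applies: 21 − 2 = 19.
Level 19 exceeds the maximum of 18; capped at 18.
Final offense level: 18.
Criminal history: 12 prior points → Category 3 (8+).
Level 18 falls in the 18 band.
Grid: Level 18 × Category 3 = 200-240 weeks.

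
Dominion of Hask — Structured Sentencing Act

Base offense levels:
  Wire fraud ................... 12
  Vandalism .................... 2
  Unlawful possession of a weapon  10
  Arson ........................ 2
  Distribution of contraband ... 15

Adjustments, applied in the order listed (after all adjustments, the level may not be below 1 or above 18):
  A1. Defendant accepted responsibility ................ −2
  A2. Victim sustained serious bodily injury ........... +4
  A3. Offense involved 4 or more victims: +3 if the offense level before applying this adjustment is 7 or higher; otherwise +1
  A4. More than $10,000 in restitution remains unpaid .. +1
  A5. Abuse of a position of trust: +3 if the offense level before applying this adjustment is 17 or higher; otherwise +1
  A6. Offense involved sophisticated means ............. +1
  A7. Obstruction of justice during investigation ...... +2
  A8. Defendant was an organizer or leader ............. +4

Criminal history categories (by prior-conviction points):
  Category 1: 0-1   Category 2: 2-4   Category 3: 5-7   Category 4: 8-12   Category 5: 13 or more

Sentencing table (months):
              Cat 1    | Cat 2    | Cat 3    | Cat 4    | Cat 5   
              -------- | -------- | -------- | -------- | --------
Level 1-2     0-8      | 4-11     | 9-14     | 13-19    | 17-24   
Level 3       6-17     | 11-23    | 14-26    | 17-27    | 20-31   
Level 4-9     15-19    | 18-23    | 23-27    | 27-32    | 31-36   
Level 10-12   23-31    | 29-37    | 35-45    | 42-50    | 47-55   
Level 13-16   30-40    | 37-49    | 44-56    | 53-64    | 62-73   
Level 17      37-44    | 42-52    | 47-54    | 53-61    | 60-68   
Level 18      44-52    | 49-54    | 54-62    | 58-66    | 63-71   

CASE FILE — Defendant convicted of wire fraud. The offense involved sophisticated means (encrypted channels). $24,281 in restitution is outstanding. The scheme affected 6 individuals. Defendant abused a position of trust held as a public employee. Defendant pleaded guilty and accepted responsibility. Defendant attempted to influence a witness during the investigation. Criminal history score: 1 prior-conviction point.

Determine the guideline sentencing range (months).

Base offense level for wire fraud: 12.
A1 applies: 12 − 2 = 10.
A2 does not apply.
A3 applies (level before this adjustment is 10 ≥ 7, so +3): 10 + 3 = 13.
A4 applies: 13 + 1 = 14.
A5 applies (level before this adjustment is 14 < 17, so +1): 14 + 1 = 15.
A6 applies: 15 + 1 = 16.
A7 applies: 16 + 2 = 18.
Final offense level: 18.
Criminal history: 1 prior point → Category 1 (0-1).
Level 18 falls in the 18 band.
Grid: Level 18 × Category 1 = 44-52 months.

44-52 months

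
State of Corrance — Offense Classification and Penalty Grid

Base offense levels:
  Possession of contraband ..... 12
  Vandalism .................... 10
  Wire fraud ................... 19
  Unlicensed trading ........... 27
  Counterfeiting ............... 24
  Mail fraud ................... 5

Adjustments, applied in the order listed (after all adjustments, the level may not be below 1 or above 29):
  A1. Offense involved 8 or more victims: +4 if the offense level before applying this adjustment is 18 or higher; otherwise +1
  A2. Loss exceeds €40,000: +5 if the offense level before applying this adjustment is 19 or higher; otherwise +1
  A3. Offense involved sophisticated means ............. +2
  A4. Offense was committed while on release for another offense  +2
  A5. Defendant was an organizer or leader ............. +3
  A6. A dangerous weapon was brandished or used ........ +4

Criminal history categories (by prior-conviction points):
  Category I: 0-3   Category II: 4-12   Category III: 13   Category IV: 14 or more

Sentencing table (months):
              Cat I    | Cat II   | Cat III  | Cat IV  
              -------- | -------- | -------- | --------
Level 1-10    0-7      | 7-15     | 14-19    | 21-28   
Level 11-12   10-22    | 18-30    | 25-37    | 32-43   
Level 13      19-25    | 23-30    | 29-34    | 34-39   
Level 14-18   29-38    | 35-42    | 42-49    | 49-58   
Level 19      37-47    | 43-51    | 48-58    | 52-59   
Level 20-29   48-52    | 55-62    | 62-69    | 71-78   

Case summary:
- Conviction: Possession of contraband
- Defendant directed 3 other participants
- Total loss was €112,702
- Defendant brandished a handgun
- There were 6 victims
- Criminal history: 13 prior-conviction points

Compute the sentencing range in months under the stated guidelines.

62-69 months

Base offense level for possession of contraband: 12.
A1 does not apply.
A2 applies (level before this adjustment is 12 < 19, so +1): 12 + 1 = 13.
A3 does not apply.
A4 does not apply.
A5 applies: 13 + 3 = 16.
A6 applies: 16 + 4 = 20.
Final offense level: 20.
Criminal history: 13 prior points → Category III (13).
Level 20 falls in the 20-29 band.
Grid: Level 20-29 × Category III = 62-69 months.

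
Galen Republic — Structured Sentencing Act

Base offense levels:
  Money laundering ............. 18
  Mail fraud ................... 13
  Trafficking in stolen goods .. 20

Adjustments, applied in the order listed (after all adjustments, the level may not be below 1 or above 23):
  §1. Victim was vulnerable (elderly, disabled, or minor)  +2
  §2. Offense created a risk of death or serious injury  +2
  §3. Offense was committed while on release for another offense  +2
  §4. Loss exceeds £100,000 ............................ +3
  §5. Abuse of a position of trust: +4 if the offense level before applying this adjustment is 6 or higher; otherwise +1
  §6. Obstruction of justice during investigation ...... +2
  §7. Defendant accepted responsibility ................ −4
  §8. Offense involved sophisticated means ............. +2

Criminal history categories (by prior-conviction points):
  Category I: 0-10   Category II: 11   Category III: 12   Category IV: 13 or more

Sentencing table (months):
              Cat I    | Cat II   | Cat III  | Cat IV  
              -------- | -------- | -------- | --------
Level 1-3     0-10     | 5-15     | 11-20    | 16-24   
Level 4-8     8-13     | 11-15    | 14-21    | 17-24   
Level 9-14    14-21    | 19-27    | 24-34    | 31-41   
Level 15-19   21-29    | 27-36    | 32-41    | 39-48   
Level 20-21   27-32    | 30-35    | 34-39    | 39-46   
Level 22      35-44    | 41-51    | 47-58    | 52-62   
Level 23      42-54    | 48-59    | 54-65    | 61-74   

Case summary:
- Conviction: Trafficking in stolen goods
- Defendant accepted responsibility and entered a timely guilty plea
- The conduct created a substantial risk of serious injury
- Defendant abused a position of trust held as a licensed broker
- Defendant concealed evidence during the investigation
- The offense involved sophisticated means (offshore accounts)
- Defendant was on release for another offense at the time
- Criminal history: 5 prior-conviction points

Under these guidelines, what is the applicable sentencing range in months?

42-54 months

Base offense level for trafficking in stolen goods: 20.
§1 does not apply.
§2 applies: 20 + 2 = 22.
§3 applies: 22 + 2 = 24.
§4 does not apply.
§5 applies (level before this adjustment is 24 ≥ 6, so +4): 24 + 4 = 28.
§6 applies: 28 + 2 = 30.
§7 applies: 30 − 4 = 26.
§8 applies: 26 + 2 = 28.
Level 28 exceeds the maximum of 23; capped at 23.
Final offense level: 23.
Criminal history: 5 prior points → Category I (0-10).
Level 23 falls in the 23 band.
Grid: Level 23 × Category I = 42-54 months.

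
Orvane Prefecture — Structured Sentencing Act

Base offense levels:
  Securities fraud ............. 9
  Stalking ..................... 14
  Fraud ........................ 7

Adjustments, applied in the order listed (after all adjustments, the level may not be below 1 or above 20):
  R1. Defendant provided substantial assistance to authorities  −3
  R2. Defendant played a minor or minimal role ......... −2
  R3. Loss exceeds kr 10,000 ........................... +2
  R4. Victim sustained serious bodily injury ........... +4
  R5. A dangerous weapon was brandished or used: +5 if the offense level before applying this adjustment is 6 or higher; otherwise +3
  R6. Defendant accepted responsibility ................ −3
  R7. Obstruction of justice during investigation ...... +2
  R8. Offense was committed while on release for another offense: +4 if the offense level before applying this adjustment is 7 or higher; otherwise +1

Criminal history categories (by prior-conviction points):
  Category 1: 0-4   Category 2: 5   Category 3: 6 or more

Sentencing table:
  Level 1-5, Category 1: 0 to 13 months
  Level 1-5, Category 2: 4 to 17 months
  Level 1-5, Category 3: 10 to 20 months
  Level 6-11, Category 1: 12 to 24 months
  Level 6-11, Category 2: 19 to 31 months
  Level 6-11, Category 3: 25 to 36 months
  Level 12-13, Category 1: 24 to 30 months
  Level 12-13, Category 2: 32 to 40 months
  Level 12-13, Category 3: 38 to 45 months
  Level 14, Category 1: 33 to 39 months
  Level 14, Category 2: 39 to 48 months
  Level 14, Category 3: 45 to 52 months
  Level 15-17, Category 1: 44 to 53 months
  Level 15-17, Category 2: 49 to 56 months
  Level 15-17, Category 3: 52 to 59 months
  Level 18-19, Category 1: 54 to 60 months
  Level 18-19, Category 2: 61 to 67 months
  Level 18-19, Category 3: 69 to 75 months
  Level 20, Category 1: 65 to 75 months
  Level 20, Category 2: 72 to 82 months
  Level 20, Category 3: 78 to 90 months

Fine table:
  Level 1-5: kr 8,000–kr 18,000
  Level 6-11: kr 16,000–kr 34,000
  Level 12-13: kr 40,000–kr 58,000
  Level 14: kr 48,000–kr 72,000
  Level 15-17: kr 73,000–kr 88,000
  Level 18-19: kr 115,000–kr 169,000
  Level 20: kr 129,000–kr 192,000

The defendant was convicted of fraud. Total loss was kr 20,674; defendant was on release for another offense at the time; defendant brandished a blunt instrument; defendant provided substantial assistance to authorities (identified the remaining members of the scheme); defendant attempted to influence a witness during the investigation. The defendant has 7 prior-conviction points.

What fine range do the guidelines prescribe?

Base offense level for fraud: 7.
R1 applies: 7 − 3 = 4.
R3 applies: 4 + 2 = 6.
R4 does not apply.
R5 applies (level before this adjustment is 6 ≥ 6, so +5): 6 + 5 = 11.
R7 applies: 11 + 2 = 13.
R8 applies (level before this adjustment is 13 ≥ 7, so +4): 13 + 4 = 17.
Final offense level: 17.
Level 17 falls in the 15-17 band.
Fine table: Level 15-17 → kr 73,000–kr 88,000.

kr 73,000–kr 88,000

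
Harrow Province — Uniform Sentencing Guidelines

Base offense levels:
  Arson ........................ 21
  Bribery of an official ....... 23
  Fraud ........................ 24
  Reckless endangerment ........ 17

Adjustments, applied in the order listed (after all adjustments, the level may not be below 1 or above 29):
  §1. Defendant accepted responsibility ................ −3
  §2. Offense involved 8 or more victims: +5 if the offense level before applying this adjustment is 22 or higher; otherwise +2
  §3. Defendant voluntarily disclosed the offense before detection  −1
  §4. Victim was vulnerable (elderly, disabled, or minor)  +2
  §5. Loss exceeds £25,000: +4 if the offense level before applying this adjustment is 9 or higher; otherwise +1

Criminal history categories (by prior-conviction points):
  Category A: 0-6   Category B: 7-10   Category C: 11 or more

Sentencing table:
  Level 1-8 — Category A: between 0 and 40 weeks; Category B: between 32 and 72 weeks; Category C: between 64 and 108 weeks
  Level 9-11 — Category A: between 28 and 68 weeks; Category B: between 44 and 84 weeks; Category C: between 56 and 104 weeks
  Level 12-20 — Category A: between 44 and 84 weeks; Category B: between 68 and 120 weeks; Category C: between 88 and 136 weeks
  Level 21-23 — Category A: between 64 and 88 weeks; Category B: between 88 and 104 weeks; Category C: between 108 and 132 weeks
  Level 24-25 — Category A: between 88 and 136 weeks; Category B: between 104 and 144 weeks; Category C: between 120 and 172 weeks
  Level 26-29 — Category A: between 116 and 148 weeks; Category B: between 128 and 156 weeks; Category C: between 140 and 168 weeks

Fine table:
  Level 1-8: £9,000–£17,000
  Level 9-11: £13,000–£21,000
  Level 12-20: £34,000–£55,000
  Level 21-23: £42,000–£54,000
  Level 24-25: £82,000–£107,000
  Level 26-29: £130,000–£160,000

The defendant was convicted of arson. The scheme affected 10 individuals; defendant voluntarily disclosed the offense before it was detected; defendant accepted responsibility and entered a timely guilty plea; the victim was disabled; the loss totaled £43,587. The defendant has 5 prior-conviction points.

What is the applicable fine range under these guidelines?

Base offense level for arson: 21.
§1 applies: 21 − 3 = 18.
§2 applies (level before this adjustment is 18 < 22, so +2): 18 + 2 = 20.
§3 applies: 20 − 1 = 19.
§4 applies: 19 + 2 = 21.
§5 applies (level before this adjustment is 21 ≥ 9, so +4): 21 + 4 = 25.
Final offense level: 25.
Level 25 falls in the 24-25 band.
Fine table: Level 24-25 → £82,000–£107,000.

£82,000–£107,000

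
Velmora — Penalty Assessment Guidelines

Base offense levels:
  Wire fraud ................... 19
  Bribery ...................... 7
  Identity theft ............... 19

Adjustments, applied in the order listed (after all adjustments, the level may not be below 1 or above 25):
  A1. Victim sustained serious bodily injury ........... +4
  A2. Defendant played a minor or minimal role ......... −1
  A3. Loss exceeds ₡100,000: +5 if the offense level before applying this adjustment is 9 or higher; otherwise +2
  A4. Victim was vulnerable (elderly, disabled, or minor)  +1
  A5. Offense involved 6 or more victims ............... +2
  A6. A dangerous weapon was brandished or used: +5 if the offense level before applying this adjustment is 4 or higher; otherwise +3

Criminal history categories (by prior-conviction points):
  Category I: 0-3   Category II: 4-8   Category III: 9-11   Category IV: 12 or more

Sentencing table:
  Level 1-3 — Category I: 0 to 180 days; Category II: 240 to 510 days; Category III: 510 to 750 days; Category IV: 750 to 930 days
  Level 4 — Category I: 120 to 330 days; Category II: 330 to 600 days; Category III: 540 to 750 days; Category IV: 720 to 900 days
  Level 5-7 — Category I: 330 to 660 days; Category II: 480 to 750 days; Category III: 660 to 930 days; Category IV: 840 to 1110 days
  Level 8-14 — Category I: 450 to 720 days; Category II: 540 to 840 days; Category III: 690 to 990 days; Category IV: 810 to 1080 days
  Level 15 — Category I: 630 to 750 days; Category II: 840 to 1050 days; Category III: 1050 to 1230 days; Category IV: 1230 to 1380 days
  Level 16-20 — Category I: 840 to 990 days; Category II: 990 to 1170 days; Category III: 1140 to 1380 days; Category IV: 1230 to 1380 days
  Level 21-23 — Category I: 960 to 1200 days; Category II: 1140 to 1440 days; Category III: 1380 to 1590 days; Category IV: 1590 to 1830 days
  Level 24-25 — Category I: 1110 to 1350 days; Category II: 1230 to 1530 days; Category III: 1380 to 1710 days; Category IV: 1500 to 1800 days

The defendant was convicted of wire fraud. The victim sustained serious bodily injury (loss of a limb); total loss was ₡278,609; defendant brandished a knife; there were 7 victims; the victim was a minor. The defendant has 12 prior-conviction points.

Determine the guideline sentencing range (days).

1500-1800 days

Base offense level for wire fraud: 19.
A1 applies: 19 + 4 = 23.
A2 does not apply.
A3 applies (level before this adjustment is 23 ≥ 9, so +5): 23 + 5 = 28.
A4 applies: 28 + 1 = 29.
A5 applies: 29 + 2 = 31.
A6 applies (level before this adjustment is 31 ≥ 4, so +5): 31 + 5 = 36.
Level 36 exceeds the maximum of 25; capped at 25.
Final offense level: 25.
Criminal history: 12 prior points → Category IV (12+).
Level 25 falls in the 24-25 band.
Grid: Level 24-25 × Category IV = 1500-1800 days.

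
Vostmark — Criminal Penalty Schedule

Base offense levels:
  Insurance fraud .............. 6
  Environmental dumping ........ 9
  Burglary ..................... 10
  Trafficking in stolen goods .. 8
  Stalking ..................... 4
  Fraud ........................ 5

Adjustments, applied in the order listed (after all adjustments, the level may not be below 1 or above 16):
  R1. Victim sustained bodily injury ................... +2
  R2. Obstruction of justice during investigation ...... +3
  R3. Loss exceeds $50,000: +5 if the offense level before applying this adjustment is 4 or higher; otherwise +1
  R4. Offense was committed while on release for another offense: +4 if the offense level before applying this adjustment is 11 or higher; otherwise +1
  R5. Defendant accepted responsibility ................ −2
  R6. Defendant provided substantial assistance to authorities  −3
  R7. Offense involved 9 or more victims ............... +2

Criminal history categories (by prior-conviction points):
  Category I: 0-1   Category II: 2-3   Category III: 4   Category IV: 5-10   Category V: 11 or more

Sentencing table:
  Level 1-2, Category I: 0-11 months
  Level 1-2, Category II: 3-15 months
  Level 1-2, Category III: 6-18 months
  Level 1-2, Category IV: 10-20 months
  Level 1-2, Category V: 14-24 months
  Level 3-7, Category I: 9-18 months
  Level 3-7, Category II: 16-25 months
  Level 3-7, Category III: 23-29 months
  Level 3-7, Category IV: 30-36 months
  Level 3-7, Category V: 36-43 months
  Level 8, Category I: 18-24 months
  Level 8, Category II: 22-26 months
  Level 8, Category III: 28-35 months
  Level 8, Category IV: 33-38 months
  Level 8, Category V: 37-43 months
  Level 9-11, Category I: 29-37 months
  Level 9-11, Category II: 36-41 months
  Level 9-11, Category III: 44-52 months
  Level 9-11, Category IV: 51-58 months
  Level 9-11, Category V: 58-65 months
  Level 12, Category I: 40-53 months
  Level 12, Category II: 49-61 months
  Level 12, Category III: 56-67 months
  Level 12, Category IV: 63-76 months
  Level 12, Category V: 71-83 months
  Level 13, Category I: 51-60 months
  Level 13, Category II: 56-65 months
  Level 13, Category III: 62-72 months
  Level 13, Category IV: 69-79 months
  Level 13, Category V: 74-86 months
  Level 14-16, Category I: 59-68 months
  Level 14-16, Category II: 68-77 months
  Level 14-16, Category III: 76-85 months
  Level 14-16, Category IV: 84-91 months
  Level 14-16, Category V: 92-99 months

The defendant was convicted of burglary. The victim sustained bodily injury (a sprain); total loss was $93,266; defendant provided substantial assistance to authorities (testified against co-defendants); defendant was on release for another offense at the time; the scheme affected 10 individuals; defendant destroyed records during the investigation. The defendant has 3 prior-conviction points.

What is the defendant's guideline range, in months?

Base offense level for burglary: 10.
R1 applies: 10 + 2 = 12.
R2 applies: 12 + 3 = 15.
R3 applies (level before this adjustment is 15 ≥ 4, so +5): 15 + 5 = 20.
R4 applies (level before this adjustment is 20 ≥ 11, so +4): 20 + 4 = 24.
R6 applies: 24 − 3 = 21.
R7 applies: 21 + 2 = 23.
Level 23 exceeds the maximum of 16; capped at 16.
Final offense level: 16.
Criminal history: 3 prior points → Category II (2-3).
Level 16 falls in the 14-16 band.
Grid: Level 14-16 × Category II = 68-77 months.

68-77 months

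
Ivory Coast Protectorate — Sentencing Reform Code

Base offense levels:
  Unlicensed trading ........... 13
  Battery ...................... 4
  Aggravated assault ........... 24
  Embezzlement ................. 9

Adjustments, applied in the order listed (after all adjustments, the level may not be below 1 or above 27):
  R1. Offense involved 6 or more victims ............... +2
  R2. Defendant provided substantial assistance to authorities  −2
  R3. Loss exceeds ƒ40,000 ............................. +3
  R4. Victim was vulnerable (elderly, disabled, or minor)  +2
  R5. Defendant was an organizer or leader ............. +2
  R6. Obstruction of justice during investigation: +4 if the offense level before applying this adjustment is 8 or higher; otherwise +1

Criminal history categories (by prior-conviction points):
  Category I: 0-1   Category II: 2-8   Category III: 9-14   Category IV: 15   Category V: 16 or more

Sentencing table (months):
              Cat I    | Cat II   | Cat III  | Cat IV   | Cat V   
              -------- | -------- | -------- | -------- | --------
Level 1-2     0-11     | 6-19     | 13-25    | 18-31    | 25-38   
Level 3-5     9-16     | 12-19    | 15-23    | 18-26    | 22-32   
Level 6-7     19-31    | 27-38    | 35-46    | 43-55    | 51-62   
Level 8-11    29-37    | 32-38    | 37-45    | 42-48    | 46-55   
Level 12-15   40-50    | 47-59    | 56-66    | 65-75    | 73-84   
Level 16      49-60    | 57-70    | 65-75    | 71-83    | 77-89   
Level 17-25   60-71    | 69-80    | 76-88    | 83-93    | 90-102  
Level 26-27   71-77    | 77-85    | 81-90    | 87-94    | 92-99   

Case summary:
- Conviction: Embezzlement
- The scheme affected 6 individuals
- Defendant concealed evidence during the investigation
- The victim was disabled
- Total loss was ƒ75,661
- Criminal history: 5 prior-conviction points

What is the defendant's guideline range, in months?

69-80 months

Base offense level for embezzlement: 9.
R1 applies: 9 + 2 = 11.
R3 applies: 11 + 3 = 14.
R4 applies: 14 + 2 = 16.
R5 does not apply.
R6 applies (level before this adjustment is 16 ≥ 8, so +4): 16 + 4 = 20.
Final offense level: 20.
Criminal history: 5 prior points → Category II (2-8).
Level 20 falls in the 17-25 band.
Grid: Level 17-25 × Category II = 69-80 months.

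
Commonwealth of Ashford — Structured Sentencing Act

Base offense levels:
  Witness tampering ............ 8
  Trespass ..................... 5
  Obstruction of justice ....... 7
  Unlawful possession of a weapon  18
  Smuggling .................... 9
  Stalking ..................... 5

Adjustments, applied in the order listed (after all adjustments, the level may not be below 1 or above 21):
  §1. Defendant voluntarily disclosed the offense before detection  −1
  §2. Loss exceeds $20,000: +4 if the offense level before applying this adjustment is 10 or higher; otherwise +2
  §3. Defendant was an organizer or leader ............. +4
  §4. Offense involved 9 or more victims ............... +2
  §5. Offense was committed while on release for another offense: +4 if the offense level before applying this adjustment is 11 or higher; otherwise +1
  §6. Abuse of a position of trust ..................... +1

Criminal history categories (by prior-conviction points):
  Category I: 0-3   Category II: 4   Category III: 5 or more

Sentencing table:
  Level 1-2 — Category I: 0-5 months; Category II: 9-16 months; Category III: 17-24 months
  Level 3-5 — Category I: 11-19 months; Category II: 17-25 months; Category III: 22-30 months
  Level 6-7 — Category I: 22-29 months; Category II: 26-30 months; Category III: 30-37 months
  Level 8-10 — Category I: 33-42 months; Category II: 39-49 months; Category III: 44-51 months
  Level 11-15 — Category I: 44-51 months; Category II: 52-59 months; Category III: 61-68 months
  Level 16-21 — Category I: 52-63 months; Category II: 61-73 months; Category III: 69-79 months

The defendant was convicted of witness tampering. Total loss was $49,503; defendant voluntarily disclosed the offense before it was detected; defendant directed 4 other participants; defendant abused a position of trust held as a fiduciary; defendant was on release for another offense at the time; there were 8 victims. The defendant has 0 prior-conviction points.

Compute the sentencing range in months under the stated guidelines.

Base offense level for witness tampering: 8.
§1 applies: 8 − 1 = 7.
§2 applies (level before this adjustment is 7 < 10, so +2): 7 + 2 = 9.
§3 applies: 9 + 4 = 13.
§5 applies (level before this adjustment is 13 ≥ 11, so +4): 13 + 4 = 17.
§6 applies: 17 + 1 = 18.
Final offense level: 18.
Criminal history: 0 prior points → Category I (0-3).
Level 18 falls in the 16-21 band.
Grid: Level 16-21 × Category I = 52-63 months.

52-63 months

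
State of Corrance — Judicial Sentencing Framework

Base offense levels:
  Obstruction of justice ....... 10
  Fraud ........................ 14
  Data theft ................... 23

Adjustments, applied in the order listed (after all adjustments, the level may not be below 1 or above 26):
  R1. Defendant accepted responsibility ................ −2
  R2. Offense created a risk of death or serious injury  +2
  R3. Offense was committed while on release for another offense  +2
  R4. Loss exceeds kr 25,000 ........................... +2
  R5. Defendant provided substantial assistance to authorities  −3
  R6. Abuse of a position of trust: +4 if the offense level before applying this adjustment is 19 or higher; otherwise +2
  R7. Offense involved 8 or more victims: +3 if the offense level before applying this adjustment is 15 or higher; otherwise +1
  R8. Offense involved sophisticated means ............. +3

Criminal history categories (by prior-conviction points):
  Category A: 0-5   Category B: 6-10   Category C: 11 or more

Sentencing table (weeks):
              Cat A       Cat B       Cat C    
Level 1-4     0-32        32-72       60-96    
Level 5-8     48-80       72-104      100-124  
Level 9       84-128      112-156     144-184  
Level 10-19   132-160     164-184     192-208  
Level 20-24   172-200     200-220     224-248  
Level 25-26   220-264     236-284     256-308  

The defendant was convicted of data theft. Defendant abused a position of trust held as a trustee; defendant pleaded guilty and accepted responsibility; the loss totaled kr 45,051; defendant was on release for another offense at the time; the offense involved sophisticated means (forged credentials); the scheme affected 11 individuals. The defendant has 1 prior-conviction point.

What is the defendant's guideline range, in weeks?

220-264 weeks

Base offense level for data theft: 23.
R1 applies: 23 − 2 = 21.
R2 does not apply.
R3 applies: 21 + 2 = 23.
R4 applies: 23 + 2 = 25.
R6 applies (level before this adjustment is 25 ≥ 19, so +4): 25 + 4 = 29.
R7 applies (level before this adjustment is 29 ≥ 15, so +3): 29 + 3 = 32.
R8 applies: 32 + 3 = 35.
Level 35 exceeds the maximum of 26; capped at 26.
Final offense level: 26.
Criminal history: 1 prior point → Category A (0-5).
Level 26 falls in the 25-26 band.
Grid: Level 25-26 × Category A = 220-264 weeks.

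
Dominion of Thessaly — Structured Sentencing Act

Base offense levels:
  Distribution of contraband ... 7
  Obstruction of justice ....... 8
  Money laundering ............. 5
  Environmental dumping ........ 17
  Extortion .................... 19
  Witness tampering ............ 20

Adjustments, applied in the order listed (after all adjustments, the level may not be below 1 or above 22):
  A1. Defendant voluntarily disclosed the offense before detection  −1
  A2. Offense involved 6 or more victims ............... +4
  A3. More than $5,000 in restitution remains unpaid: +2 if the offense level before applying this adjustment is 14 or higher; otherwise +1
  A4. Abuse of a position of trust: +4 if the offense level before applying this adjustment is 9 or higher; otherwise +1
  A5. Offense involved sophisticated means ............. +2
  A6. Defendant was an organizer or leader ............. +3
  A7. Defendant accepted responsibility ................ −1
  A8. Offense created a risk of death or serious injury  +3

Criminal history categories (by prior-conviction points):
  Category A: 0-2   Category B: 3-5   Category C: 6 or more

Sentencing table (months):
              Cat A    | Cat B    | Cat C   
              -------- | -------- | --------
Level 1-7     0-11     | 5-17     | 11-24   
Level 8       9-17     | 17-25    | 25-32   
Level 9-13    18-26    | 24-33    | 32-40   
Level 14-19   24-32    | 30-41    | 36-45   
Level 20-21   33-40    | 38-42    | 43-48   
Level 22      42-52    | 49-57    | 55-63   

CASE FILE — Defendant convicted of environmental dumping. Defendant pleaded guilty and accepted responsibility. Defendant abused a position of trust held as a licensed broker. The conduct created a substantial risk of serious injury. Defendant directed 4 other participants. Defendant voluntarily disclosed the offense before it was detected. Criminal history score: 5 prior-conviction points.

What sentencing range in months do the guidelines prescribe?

Base offense level for environmental dumping: 17.
A1 applies: 17 − 1 = 16.
A2 does not apply.
A3 does not apply.
A4 applies (level before this adjustment is 16 ≥ 9, so +4): 16 + 4 = 20.
A6 applies: 20 + 3 = 23.
A7 applies: 23 − 1 = 22.
A8 applies: 22 + 3 = 25.
Level 25 exceeds the maximum of 22; capped at 22.
Final offense level: 22.
Criminal history: 5 prior points → Category B (3-5).
Level 22 falls in the 22 band.
Grid: Level 22 × Category B = 49-57 months.

49-57 months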